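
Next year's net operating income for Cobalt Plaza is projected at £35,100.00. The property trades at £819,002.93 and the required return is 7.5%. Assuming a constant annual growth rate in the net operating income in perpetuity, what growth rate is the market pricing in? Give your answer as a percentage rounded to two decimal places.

P = D₁/(r−g) ⇒ g = r − D₁/P = 0.075 − £35,100.00/£819,002.93 = 0.032143

3.21%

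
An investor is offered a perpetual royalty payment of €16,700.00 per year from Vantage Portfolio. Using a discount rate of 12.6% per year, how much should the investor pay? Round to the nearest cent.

€132539.68

Level perpetuity: PV = C / r = €16,700.00 / 0.126 = €132,539.68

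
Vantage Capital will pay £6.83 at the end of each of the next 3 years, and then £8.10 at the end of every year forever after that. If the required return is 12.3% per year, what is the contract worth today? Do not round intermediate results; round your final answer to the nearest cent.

PV of 3-year annuity: £6.83 × [1 − (1+0.123)^−3] / 0.123 = 16.32031
Perpetuity value at year 3: £8.10 / 0.123 = 65.85366
PV of perpetuity: 65.85366 / (1+0.123)^3 = 46.49868
Total PV = 16.32031 + 46.49868 = 62.81899

£62.82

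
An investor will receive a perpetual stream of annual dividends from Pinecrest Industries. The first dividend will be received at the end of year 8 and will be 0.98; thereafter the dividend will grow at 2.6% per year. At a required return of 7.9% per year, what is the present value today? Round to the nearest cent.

Value at end of year 7: C₁ / (r − g) = 0.98 / (0.079 − 0.026) = 18.4906
Discount to today: PV = 18.4906 / (1 + 0.079)^7 = 18.4906 / 1.702747 = 10.86

10.86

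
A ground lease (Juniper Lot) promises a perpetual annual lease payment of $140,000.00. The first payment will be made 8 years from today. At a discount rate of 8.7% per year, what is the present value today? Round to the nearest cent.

Value at end of year 7: C / r = $140,000.00 / 0.087 = $1,609,195.4023
Discount to today: PV = $1,609,195.4023 / (1 + 0.087)^7 = $1,609,195.4023 / 1.793109 = $897,432.87

$897432.87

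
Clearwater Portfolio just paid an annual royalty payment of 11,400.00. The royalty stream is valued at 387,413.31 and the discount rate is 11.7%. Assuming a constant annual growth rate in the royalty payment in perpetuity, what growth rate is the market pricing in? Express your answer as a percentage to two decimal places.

8.51%

P = D₀(1+g)/(r−g) ⇒ P(r−g) = D₀(1+g) ⇒ g(P+D₀) = P·r − D₀
g = (P·r − D₀)/(P + D₀) = (387,413.31×0.117 − 11,400.00) / (387,413.31 + 11,400.00) = 0.085071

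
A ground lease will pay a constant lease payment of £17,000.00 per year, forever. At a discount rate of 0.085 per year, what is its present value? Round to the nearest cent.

£200000.00

Level perpetuity: PV = C / r = £17,000.00 / 0.085 = £200,000.00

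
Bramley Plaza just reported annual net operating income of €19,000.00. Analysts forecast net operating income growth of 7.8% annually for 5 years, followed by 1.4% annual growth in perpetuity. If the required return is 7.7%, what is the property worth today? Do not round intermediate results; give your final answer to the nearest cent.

€402496.84

D_1 = 20482.00000
D_2 = 22079.59600
D_3 = 23801.80449
D_4 = 25658.34524
D_5 = 27659.69617
Terminal value at year 5: TV = D_5×(1+g_2)/(r−g_2) = 28046.93191/0.063 = 445189.39544
P_0 = D_1/(1+r)^1 + D_2/(1+r)^2 + D_3/(1+r)^3 + D_4/(1+r)^4 + D_5/(1+r)^5 + TV/(1+r)^5
    = 19017.64160 + 19035.29957 + 19052.97395 + 19070.66473 + 19088.37194 + 307231.89123 = 402496.84302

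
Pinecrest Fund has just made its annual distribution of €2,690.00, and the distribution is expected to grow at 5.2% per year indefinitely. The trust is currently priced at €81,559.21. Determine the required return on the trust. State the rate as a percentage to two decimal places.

8.67%

D₁ = €2,690.00 × 1.052 = €2,829.8800
P = D₁/(r − g) ⇒ r = D₁/P + g = €2,829.8800/€81,559.21 + 0.052 = 0.034697 + 0.052 = 0.086697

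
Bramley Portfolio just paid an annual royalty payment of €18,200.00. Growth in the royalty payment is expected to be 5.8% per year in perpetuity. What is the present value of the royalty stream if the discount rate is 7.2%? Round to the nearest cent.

€1375400.00

D₁ = D₀ × (1 + g) = €18,200.00 × 1.058 = €19,255.6000
Growing perpetuity: P = D₁ / (r − g) = €19,255.6000 / (0.072 − 0.058) = €1,375,400.00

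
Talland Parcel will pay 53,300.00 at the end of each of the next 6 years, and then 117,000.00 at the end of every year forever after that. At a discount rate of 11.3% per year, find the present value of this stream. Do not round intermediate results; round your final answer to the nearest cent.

PV of 6-year annuity: 53,300.00 × [1 − (1+0.113)^−6] / 0.113 = 223552.27066
Perpetuity value at year 6: 117,000.00 / 0.113 = 1035398.23009
PV of perpetuity: 1035398.23009 / (1+0.113)^6 = 544673.73352
Total PV = 223552.27066 + 544673.73352 = 768226.00418

768226.00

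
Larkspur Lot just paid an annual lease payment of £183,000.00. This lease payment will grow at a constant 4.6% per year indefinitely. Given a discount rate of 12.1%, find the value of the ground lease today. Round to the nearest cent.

D₁ = D₀ × (1 + g) = £183,000.00 × 1.046 = £191,418.0000
Growing perpetuity: P = D₁ / (r − g) = £191,418.0000 / (0.121 − 0.046) = £2,552,240.00

£2552240.00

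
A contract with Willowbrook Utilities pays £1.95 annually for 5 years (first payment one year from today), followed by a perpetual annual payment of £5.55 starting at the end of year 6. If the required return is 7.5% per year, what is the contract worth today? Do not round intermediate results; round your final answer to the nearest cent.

£59.43

PV of 5-year annuity: £1.95 × [1 − (1+0.075)^−5] / 0.075 = 7.88948
Perpetuity value at year 5: £5.55 / 0.075 = 74.00000
PV of perpetuity: 74.00000 / (1+0.075)^5 = 51.54534
Total PV = 7.88948 + 51.54534 = 59.43481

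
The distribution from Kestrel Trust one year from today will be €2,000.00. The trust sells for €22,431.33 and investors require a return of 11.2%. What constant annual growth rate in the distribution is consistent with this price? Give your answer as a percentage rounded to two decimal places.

2.28%

P = D₁/(r−g) ⇒ g = r − D₁/P = 0.112 − €2,000.00/€22,431.33 = 0.022839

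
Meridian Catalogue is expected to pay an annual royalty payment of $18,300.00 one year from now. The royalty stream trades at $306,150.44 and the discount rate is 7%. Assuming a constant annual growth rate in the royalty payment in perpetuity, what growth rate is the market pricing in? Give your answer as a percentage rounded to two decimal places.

1.02%

P = D₁/(r−g) ⇒ g = r − D₁/P = 0.07 − $18,300.00/$306,150.44 = 0.010225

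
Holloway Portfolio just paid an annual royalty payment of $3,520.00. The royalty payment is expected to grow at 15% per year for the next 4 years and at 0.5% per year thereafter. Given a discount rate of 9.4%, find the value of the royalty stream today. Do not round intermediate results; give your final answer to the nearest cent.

D_1 = 4048.00000
D_2 = 4655.20000
D_3 = 5353.48000
D_4 = 6156.50200
Terminal value at year 4: TV = D_4×(1+g_2)/(r−g_2) = 6187.28451/0.089 = 69520.05067
P_0 = D_1/(1+r)^1 + D_2/(1+r)^2 + D_3/(1+r)^3 + D_4/(1+r)^4 + TV/(1+r)^4
    = 3700.18282 + 3889.58888 + 4088.69032 + 4297.98343 + 48533.40840 = 64509.85386

$64509.85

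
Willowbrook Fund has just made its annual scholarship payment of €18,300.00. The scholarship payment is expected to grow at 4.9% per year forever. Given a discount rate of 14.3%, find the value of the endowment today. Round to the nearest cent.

D₁ = D₀ × (1 + g) = €18,300.00 × 1.049 = €19,196.7000
Growing perpetuity: P = D₁ / (r − g) = €19,196.7000 / (0.143 − 0.049) = €204,220.21

€204220.21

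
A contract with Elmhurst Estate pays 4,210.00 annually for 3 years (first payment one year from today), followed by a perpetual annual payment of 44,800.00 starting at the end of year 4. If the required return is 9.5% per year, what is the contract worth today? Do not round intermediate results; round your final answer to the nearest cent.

369742.42

PV of 3-year annuity: 4,210.00 × [1 − (1+0.095)^−3] / 0.095 = 10562.49774
Perpetuity value at year 3: 44,800.00 / 0.095 = 471578.94737
PV of perpetuity: 471578.94737 / (1+0.095)^3 = 359179.92149
Total PV = 10562.49774 + 359179.92149 = 369742.41923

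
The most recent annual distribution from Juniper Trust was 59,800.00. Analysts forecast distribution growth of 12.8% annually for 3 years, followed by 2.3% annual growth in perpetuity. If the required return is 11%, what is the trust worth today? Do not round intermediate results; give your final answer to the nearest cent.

D_1 = 67454.40000
D_2 = 76088.56320
D_3 = 85827.89929
Terminal value at year 3: TV = D_3×(1+g_2)/(r−g_2) = 87801.94097/0.087 = 1009217.71234
P_0 = D_1/(1+r)^1 + D_2/(1+r)^2 + D_3/(1+r)^3 + TV/(1+r)^3
    = 60769.72973 + 61755.18481 + 62756.62024 + 737931.29312 = 923212.82789

923212.83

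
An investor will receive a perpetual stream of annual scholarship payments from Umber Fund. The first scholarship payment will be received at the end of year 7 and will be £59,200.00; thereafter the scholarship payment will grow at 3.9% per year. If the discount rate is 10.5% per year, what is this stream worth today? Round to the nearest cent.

£492724.44

Value at end of year 6: C₁ / (r − g) = £59,200.00 / (0.105 − 0.039) = £896,969.6970
Discount to today: PV = £896,969.6970 / (1 + 0.105)^6 = £896,969.6970 / 1.820429 = £492,724.44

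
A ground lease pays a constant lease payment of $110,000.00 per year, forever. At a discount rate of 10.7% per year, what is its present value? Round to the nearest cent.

$1028037.38

Level perpetuity: PV = C / r = $110,000.00 / 0.107 = $1,028,037.38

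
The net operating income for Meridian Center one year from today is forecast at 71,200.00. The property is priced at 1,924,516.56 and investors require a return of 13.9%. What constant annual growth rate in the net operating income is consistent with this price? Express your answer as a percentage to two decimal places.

10.20%

P = D₁/(r−g) ⇒ g = r − D₁/P = 0.139 − 71,200.00/1,924,516.56 = 0.102004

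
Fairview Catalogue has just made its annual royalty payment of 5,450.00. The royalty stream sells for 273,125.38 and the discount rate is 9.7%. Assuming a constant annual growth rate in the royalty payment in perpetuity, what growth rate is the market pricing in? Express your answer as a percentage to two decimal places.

P = D₀(1+g)/(r−g) ⇒ P(r−g) = D₀(1+g) ⇒ g(P+D₀) = P·r − D₀
g = (P·r − D₀)/(P + D₀) = (273,125.38×0.097 − 5,450.00) / (273,125.38 + 5,450.00) = 0.075538

7.55%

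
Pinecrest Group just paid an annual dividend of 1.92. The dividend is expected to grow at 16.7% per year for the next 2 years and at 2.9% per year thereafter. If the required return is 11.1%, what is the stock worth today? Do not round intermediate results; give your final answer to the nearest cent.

30.72

D_1 = 2.24064
D_2 = 2.61483
Terminal value at year 2: TV = D_2×(1+g_2)/(r−g_2) = 2.69066/0.082 = 32.81289
P_0 = D_1/(1+r)^1 + D_2/(1+r)^2 + TV/(1+r)^2
    = 2.01678 + 2.11843 + 26.58376 = 30.71897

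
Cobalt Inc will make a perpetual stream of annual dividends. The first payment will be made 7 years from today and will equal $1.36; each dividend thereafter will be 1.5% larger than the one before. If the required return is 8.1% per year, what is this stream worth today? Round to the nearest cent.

$12.91

Value at end of year 6: C₁ / (r − g) = $1.36 / (0.081 − 0.015) = $20.6061
Discount to today: PV = $20.6061 / (1 + 0.081)^6 = $20.6061 / 1.595711 = $12.91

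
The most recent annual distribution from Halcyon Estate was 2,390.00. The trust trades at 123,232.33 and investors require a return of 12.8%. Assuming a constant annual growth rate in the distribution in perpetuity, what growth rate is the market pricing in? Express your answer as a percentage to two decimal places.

P = D₀(1+g)/(r−g) ⇒ P(r−g) = D₀(1+g) ⇒ g(P+D₀) = P·r − D₀
g = (P·r − D₀)/(P + D₀) = (123,232.33×0.128 − 2,390.00) / (123,232.33 + 2,390.00) = 0.106539

10.65%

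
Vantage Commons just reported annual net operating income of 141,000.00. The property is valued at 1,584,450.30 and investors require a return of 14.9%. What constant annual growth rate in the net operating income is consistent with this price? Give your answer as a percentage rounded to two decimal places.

P = D₀(1+g)/(r−g) ⇒ P(r−g) = D₀(1+g) ⇒ g(P+D₀) = P·r − D₀
g = (P·r − D₀)/(P + D₀) = (1,584,450.30×0.149 − 141,000.00) / (1,584,450.30 + 141,000.00) = 0.055106

5.51%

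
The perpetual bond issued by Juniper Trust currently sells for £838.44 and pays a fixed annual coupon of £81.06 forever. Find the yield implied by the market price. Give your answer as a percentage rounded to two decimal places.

9.67%

P = C/r ⇒ r = C/P = £81.06/£838.44 = 0.096680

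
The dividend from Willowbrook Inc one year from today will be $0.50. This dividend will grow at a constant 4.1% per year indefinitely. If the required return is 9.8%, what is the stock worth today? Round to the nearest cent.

$8.77

Growing perpetuity: P = D₁ / (r − g) = $0.5000 / (0.098 − 0.041) = $8.77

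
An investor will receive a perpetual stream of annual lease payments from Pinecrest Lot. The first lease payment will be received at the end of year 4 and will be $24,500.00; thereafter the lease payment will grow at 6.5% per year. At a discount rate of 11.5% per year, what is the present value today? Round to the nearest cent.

$353485.40

Value at end of year 3: C₁ / (r − g) = $24,500.00 / (0.115 − 0.065) = $490,000.0000
Discount to today: PV = $490,000.0000 / (1 + 0.115)^3 = $490,000.0000 / 1.386196 = $353,485.40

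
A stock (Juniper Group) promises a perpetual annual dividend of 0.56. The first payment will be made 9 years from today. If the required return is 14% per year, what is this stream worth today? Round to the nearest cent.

Value at end of year 8: C / r = 0.56 / 0.14 = 4.0000
Discount to today: PV = 4.0000 / (1 + 0.14)^8 = 4.0000 / 2.852586 = 1.40

1.40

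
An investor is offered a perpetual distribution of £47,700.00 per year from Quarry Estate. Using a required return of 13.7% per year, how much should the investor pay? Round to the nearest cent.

Level perpetuity: PV = C / r = £47,700.00 / 0.137 = £348,175.18

£348175.18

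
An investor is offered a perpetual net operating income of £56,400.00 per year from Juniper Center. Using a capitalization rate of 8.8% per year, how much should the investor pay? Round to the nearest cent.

£640909.09

Level perpetuity: PV = C / r = £56,400.00 / 0.088 = £640,909.09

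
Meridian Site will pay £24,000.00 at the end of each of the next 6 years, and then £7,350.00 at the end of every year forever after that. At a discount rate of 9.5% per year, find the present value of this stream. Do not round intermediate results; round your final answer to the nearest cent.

£150958.51

PV of 6-year annuity: £24,000.00 × [1 − (1+0.095)^−6] / 0.095 = 106075.80902
Perpetuity value at year 6: £7,350.00 / 0.095 = 77368.42105
PV of perpetuity: 77368.42105 / (1+0.095)^6 = 44882.70454
Total PV = 106075.80902 + 44882.70454 = 150958.51356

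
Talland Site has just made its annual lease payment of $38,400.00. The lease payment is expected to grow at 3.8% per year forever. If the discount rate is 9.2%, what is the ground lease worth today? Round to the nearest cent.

$738133.33

D₁ = D₀ × (1 + g) = $38,400.00 × 1.038 = $39,859.2000
Growing perpetuity: P = D₁ / (r − g) = $39,859.2000 / (0.092 − 0.038) = $738,133.33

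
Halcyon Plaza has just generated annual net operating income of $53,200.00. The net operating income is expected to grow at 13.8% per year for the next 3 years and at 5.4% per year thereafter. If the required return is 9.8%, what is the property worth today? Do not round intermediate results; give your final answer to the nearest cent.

D_1 = 60541.60000
D_2 = 68896.34080
D_3 = 78404.03583
Terminal value at year 3: TV = D_3×(1+g_2)/(r−g_2) = 82637.85377/0.044 = 1878133.04012
P_0 = D_1/(1+r)^1 + D_2/(1+r)^2 + D_3/(1+r)^3 + TV/(1+r)^3
    = 55138.06922 + 57146.74205 + 59228.59057 + 1418793.96512 = 1590307.36696

$1590307.37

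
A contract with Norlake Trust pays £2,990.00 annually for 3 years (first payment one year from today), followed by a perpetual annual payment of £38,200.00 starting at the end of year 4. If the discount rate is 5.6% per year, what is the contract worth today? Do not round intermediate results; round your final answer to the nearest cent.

£587325.22

PV of 3-year annuity: £2,990.00 × [1 − (1+0.056)^−3] / 0.056 = 8051.82453
Perpetuity value at year 3: £38,200.00 / 0.056 = 682142.85714
PV of perpetuity: 682142.85714 / (1+0.056)^3 = 579273.39331
Total PV = 8051.82453 + 579273.39331 = 587325.21783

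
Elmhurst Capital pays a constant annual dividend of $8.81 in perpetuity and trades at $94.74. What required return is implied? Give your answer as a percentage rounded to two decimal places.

P = C/r ⇒ r = C/P = $8.81/$94.74 = 0.092991

9.30%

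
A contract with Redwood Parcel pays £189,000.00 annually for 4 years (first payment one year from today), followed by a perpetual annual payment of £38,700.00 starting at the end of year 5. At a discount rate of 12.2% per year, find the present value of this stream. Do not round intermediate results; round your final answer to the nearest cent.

£771810.42

PV of 4-year annuity: £189,000.00 × [1 − (1+0.122)^−4] / 0.122 = 571649.31223
Perpetuity value at year 4: £38,700.00 / 0.122 = 317213.11475
PV of perpetuity: 317213.11475 / (1+0.122)^4 = 200161.11273
Total PV = 571649.31223 + 200161.11273 = 771810.42496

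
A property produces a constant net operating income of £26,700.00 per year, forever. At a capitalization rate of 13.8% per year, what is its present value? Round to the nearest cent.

£193478.26

Level perpetuity: PV = C / r = £26,700.00 / 0.138 = £193,478.26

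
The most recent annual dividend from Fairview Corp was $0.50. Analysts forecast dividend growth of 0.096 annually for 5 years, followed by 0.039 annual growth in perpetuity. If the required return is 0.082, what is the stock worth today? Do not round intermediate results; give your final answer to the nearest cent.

$15.48

D_1 = 0.54800
D_2 = 0.60061
D_3 = 0.65827
D_4 = 0.72146
D_5 = 0.79072
Terminal value at year 5: TV = D_5×(1+g_2)/(r−g_2) = 0.82156/0.043 = 19.10600
P_0 = D_1/(1+r)^1 + D_2/(1+r)^2 + D_3/(1+r)^3 + D_4/(1+r)^4 + D_5/(1+r)^5 + TV/(1+r)^5
    = 0.50647 + 0.51302 + 0.51966 + 0.52638 + 0.53320 + 12.88349 = 15.48222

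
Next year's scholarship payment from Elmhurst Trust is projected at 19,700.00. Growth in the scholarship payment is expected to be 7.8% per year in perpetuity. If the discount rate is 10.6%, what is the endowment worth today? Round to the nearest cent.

703571.43

Growing perpetuity: P = D₁ / (r − g) = 19,700.0000 / (0.106 − 0.078) = 703,571.43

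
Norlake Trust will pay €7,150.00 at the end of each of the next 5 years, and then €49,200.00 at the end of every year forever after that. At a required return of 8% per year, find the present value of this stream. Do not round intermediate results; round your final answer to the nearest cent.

PV of 5-year annuity: €7,150.00 × [1 − (1+0.08)^−5] / 0.08 = 28547.87677
Perpetuity value at year 5: €49,200.00 / 0.08 = 615000.00000
PV of perpetuity: 615000.00000 / (1+0.08)^5 = 418558.66618
Total PV = 28547.87677 + 418558.66618 = 447106.54294

€447106.54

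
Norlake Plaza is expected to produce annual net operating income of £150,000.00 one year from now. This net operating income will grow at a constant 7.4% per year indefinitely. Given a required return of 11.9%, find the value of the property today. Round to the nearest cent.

£3333333.33

Growing perpetuity: P = D₁ / (r − g) = £150,000.0000 / (0.119 − 0.074) = £3,333,333.33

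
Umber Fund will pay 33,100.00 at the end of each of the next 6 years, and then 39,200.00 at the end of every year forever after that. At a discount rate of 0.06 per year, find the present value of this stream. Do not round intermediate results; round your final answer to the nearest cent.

623337.65

PV of 6-year annuity: 33,100.00 × [1 − (1+0.06)^−6] / 0.06 = 162763.43519
Perpetuity value at year 6: 39,200.00 / 0.06 = 653333.33333
PV of perpetuity: 653333.33333 / (1+0.06)^6 = 460574.21975
Total PV = 162763.43519 + 460574.21975 = 623337.65494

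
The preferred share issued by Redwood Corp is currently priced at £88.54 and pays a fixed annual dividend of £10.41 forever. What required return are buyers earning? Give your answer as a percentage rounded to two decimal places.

11.76%

P = C/r ⇒ r = C/P = £10.41/£88.54 = 0.117574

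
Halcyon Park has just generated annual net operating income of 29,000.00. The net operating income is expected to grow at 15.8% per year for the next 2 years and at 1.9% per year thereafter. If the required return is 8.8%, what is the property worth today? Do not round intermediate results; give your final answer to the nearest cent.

D_1 = 33582.00000
D_2 = 38887.95600
Terminal value at year 2: TV = D_2×(1+g_2)/(r−g_2) = 39626.82716/0.069 = 574301.84296
P_0 = D_1/(1+r)^1 + D_2/(1+r)^2 + TV/(1+r)^2
    = 30865.80882 + 32851.66049 + 485157.13107 = 548874.60038

548874.60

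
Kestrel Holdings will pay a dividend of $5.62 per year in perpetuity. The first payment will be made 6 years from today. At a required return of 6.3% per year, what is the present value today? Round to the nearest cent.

Value at end of year 5: C / r = $5.62 / 0.063 = $89.2063
Discount to today: PV = $89.2063 / (1 + 0.063)^5 = $89.2063 / 1.357270 = $65.72

$65.72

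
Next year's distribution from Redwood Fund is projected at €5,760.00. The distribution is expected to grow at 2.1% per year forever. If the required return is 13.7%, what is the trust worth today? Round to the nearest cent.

Growing perpetuity: P = D₁ / (r − g) = €5,760.0000 / (0.137 − 0.021) = €49,655.17

€49655.17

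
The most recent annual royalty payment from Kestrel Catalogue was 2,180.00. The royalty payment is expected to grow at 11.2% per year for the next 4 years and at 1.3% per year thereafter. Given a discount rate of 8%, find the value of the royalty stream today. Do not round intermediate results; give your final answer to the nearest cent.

46429.13

D_1 = 2424.16000
D_2 = 2695.66592
D_3 = 2997.58050
D_4 = 3333.30952
Terminal value at year 4: TV = D_4×(1+g_2)/(r−g_2) = 3376.64254/0.067 = 50397.64990
P_0 = D_1/(1+r)^1 + D_2/(1+r)^2 + D_3/(1+r)^3 + D_4/(1+r)^4 + TV/(1+r)^4
    = 2244.59259 + 2311.09904 + 2379.57605 + 2450.08201 + 37043.77719 = 46429.12687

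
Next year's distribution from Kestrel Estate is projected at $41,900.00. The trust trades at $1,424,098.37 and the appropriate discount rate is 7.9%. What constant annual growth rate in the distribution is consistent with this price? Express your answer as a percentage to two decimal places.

P = D₁/(r−g) ⇒ g = r − D₁/P = 0.079 − $41,900.00/$1,424,098.37 = 0.049578

4.96%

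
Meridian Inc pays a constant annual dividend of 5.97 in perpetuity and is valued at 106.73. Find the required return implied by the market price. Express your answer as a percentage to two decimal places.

P = C/r ⇒ r = C/P = 5.97/106.73 = 0.055936

5.59%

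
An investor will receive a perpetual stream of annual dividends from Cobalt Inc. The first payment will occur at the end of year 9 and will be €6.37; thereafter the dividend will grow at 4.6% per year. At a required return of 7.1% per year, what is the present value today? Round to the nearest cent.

€147.19

Value at end of year 8: C₁ / (r − g) = €6.37 / (0.071 − 0.046) = €254.8000
Discount to today: PV = €254.8000 / (1 + 0.071)^8 = €254.8000 / 1.731075 = €147.19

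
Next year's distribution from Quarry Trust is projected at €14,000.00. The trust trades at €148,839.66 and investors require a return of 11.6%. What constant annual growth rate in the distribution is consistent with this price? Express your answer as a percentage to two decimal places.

2.19%

P = D₁/(r−g) ⇒ g = r − D₁/P = 0.116 − €14,000.00/€148,839.66 = 0.021939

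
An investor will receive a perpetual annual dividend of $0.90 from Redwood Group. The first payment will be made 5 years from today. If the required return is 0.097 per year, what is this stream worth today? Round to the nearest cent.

Value at end of year 4: C / r = $0.90 / 0.097 = $9.2784
Discount to today: PV = $9.2784 / (1 + 0.097)^4 = $9.2784 / 1.448193 = $6.41

$6.41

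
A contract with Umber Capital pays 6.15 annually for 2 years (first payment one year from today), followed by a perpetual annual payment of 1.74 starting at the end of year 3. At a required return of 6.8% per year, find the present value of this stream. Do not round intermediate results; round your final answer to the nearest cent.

33.58

PV of 2-year annuity: 6.15 × [1 − (1+0.068)^−2] / 0.068 = 11.15021
Perpetuity value at year 2: 1.74 / 0.068 = 25.58824
PV of perpetuity: 25.58824 / (1+0.068)^2 = 22.43354
Total PV = 11.15021 + 22.43354 = 33.58375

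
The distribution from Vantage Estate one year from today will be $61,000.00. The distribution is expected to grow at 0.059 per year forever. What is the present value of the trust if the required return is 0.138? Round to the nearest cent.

Growing perpetuity: P = D₁ / (r − g) = $61,000.0000 / (0.138 − 0.059) = $772,151.90

$772151.90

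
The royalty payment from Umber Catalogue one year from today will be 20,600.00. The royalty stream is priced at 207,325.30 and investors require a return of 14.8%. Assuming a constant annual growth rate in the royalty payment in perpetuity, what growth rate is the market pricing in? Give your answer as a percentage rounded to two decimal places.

4.86%

P = D₁/(r−g) ⇒ g = r − D₁/P = 0.148 − 20,600.00/207,325.30 = 0.048639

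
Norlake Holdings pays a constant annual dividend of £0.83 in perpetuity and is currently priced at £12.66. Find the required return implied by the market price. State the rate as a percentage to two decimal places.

P = C/r ⇒ r = C/P = £0.83/£12.66 = 0.065561

6.56%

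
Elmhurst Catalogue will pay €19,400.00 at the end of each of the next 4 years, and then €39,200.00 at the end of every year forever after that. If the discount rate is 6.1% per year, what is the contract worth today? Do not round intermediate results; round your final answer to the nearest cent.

€574170.67

PV of 4-year annuity: €19,400.00 × [1 − (1+0.061)^−4] / 0.061 = 67069.40431
Perpetuity value at year 4: €39,200.00 / 0.061 = 642622.95082
PV of perpetuity: 642622.95082 / (1+0.061)^4 = 507101.26789
Total PV = 67069.40431 + 507101.26789 = 574170.67220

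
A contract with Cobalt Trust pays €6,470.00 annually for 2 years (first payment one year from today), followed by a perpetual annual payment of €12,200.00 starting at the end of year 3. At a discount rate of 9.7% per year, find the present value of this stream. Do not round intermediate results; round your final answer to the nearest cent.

€115788.39

PV of 2-year annuity: €6,470.00 × [1 − (1+0.097)^−2] / 0.097 = 11274.29660
Perpetuity value at year 2: €12,200.00 / 0.097 = 125773.19588
PV of perpetuity: 125773.19588 / (1+0.097)^2 = 104514.08945
Total PV = 11274.29660 + 104514.08945 = 115788.38606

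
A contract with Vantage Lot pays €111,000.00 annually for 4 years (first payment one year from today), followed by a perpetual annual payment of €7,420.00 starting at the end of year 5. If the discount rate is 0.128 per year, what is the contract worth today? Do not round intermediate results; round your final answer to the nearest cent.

€367349.19

PV of 4-year annuity: €111,000.00 × [1 − (1+0.128)^−4] / 0.128 = 331543.04858
Perpetuity value at year 4: €7,420.00 / 0.128 = 57968.75000
PV of perpetuity: 57968.75000 / (1+0.128)^4 = 35806.14261
Total PV = 331543.04858 + 35806.14261 = 367349.19118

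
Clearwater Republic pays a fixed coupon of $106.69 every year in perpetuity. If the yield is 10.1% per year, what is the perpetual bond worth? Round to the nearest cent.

Level perpetuity: PV = C / r = $106.69 / 0.101 = $1,056.34

$1056.34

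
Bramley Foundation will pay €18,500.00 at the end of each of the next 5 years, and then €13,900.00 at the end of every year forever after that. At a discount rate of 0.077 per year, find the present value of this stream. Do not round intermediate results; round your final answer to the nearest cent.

€199032.09

PV of 5-year annuity: €18,500.00 × [1 − (1+0.077)^−5] / 0.077 = 74452.88335
Perpetuity value at year 5: €13,900.00 / 0.077 = 180519.48052
PV of perpetuity: 180519.48052 / (1+0.077)^5 = 124579.20600
Total PV = 74452.88335 + 124579.20600 = 199032.08935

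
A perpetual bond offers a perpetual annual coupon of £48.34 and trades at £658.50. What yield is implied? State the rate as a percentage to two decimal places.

7.34%

P = C/r ⇒ r = C/P = £48.34/£658.50 = 0.073409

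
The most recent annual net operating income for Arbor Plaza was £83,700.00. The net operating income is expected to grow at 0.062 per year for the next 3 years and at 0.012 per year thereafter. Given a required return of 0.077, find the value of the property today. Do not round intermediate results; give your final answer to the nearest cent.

D_1 = 88889.40000
D_2 = 94400.54280
D_3 = 100253.37645
Terminal value at year 3: TV = D_3×(1+g_2)/(r−g_2) = 101456.41697/0.065 = 1560867.95340
P_0 = D_1/(1+r)^1 + D_2/(1+r)^2 + D_3/(1+r)^3 + TV/(1+r)^3
    = 82534.26184 + 81384.75958 + 80251.26711 + 1249450.49718 = 1493620.78571

£1493620.79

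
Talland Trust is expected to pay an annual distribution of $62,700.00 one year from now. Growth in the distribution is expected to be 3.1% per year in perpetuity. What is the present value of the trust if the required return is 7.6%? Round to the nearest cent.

Growing perpetuity: P = D₁ / (r − g) = $62,700.0000 / (0.076 − 0.031) = $1,393,333.33

$1393333.33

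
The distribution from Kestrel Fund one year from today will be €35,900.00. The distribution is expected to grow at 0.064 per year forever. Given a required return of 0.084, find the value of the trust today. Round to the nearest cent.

Growing perpetuity: P = D₁ / (r − g) = €35,900.0000 / (0.084 − 0.064) = €1,795,000.00

€1795000.00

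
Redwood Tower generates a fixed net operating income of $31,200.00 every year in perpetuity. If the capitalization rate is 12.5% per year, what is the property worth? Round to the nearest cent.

Level perpetuity: PV = C / r = $31,200.00 / 0.125 = $249,600.00

$249600.00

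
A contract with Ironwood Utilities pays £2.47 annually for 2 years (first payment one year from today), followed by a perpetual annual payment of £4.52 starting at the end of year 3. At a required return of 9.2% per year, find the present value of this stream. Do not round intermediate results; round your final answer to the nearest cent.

PV of 2-year annuity: £2.47 × [1 − (1+0.092)^−2] / 0.092 = 4.33325
Perpetuity value at year 2: £4.52 / 0.092 = 49.13043
PV of perpetuity: 49.13043 / (1+0.092)^2 = 41.20077
Total PV = 4.33325 + 41.20077 = 45.53402

£45.53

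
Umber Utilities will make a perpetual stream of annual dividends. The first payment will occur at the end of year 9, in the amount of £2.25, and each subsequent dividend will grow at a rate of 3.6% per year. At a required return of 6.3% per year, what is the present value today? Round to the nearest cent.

£51.12

Value at end of year 8: C₁ / (r − g) = £2.25 / (0.063 − 0.036) = £83.3333
Discount to today: PV = £83.3333 / (1 + 0.063)^8 = £83.3333 / 1.630295 = £51.12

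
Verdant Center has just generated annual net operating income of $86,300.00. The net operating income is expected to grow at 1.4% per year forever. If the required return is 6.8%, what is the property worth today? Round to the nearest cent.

D₁ = D₀ × (1 + g) = $86,300.00 × 1.014 = $87,508.2000
Growing perpetuity: P = D₁ / (r − g) = $87,508.2000 / (0.068 − 0.014) = $1,620,522.22

$1620522.22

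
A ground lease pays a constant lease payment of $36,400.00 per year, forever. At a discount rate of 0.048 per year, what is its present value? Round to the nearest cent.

Level perpetuity: PV = C / r = $36,400.00 / 0.048 = $758,333.33

$758333.33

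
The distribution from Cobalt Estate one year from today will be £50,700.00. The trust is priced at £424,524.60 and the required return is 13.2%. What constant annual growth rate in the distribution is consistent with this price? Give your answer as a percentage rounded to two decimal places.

1.26%

P = D₁/(r−g) ⇒ g = r − D₁/P = 0.132 − £50,700.00/£424,524.60 = 0.012572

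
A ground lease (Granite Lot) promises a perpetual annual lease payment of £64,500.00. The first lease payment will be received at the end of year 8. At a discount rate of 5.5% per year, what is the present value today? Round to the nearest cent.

£806175.89

Value at end of year 7: C / r = £64,500.00 / 0.055 = £1,172,727.2727
Discount to today: PV = £1,172,727.2727 / (1 + 0.055)^7 = £1,172,727.2727 / 1.454679 = £806,175.89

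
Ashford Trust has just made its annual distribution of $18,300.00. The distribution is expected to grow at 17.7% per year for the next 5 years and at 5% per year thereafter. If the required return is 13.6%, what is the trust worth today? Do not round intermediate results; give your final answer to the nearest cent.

$368664.28

D_1 = 21539.10000
D_2 = 25351.52070
D_3 = 29838.73986
D_4 = 35120.19682
D_5 = 41336.47166
Terminal value at year 5: TV = D_5×(1+g_2)/(r−g_2) = 43403.29524/0.086 = 504689.47953
P_0 = D_1/(1+r)^1 + D_2/(1+r)^2 + D_3/(1+r)^3 + D_4/(1+r)^4 + D_5/(1+r)^5 + TV/(1+r)^5
    = 18960.47535 + 19644.78828 + 20353.79913 + 21088.39927 + 21849.51227 + 266767.30102 = 368664.27533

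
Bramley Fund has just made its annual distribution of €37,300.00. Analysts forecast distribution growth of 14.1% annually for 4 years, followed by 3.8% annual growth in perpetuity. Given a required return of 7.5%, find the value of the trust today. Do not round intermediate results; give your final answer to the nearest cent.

€1501596.33

D_1 = 42559.30000
D_2 = 48560.16130
D_3 = 55407.14404
D_4 = 63219.55135
Terminal value at year 4: TV = D_4×(1+g_2)/(r−g_2) = 65621.89430/0.037 = 1773564.71094
P_0 = D_1/(1+r)^1 + D_2/(1+r)^2 + D_3/(1+r)^3 + D_4/(1+r)^4 + TV/(1+r)^4
    = 39590.04651 + 42020.69123 + 44600.56622 + 47338.83355 + 1328046.19515 = 1501596.33265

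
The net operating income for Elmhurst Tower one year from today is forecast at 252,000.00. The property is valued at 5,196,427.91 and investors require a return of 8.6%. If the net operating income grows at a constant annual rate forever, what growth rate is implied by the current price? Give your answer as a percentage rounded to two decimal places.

3.75%

P = D₁/(r−g) ⇒ g = r − D₁/P = 0.086 − 252,000.00/5,196,427.91 = 0.037505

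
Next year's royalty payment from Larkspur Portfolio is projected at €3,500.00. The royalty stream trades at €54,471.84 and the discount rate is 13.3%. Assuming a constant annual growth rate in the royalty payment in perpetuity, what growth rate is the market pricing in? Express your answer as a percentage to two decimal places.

P = D₁/(r−g) ⇒ g = r − D₁/P = 0.133 − €3,500.00/€54,471.84 = 0.068747

6.87%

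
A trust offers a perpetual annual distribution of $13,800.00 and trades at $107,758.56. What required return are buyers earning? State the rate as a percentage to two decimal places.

P = C/r ⇒ r = C/P = $13,800.00/$107,758.56 = 0.128064

12.81%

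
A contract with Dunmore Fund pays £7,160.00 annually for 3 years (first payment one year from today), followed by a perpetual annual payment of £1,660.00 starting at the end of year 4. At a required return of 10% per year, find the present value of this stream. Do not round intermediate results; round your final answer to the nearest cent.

PV of 3-year annuity: £7,160.00 × [1 − (1+0.1)^−3] / 0.1 = 17805.86026
Perpetuity value at year 3: £1,660.00 / 0.1 = 16600.00000
PV of perpetuity: 16600.00000 / (1+0.1)^3 = 12471.82569
Total PV = 17805.86026 + 12471.82569 = 30277.68595

£30277.69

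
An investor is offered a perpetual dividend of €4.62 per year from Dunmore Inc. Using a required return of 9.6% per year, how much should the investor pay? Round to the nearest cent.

€48.13

Level perpetuity: PV = C / r = €4.62 / 0.096 = €48.13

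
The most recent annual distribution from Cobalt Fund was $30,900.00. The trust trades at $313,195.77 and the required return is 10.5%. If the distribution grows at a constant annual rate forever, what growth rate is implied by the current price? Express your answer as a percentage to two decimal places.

P = D₀(1+g)/(r−g) ⇒ P(r−g) = D₀(1+g) ⇒ g(P+D₀) = P·r − D₀
g = (P·r − D₀)/(P + D₀) = ($313,195.77×0.105 − $30,900.00) / ($313,195.77 + $30,900.00) = 0.005770

0.58%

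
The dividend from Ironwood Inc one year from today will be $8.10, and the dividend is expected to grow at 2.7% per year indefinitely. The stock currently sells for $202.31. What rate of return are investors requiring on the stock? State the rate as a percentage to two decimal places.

6.70%

P = D₁/(r − g) ⇒ r = D₁/P + g = $8.1000/$202.31 + 0.027 = 0.040038 + 0.027 = 0.067038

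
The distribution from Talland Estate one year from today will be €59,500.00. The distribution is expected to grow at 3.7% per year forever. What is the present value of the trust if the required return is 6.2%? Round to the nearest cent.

€2380000.00

Growing perpetuity: P = D₁ / (r − g) = €59,500.0000 / (0.062 − 0.037) = €2,380,000.00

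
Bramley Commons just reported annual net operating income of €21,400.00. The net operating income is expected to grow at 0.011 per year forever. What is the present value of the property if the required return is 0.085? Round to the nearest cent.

€292370.27

D₁ = D₀ × (1 + g) = €21,400.00 × 1.011 = €21,635.4000
Growing perpetuity: P = D₁ / (r − g) = €21,635.4000 / (0.085 − 0.011) = €292,370.27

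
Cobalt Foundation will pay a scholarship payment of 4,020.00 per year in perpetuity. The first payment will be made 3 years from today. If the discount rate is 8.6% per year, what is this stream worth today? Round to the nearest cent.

Value at end of year 2: C / r = 4,020.00 / 0.086 = 46,744.1860
Discount to today: PV = 46,744.1860 / (1 + 0.086)^2 = 46,744.1860 / 1.179396 = 39,634.00

39634.00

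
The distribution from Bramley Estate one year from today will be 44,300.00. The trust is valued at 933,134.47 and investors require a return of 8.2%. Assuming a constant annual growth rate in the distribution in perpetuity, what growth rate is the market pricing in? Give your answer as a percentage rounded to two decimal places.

3.45%

P = D₁/(r−g) ⇒ g = r − D₁/P = 0.082 − 44,300.00/933,134.47 = 0.034526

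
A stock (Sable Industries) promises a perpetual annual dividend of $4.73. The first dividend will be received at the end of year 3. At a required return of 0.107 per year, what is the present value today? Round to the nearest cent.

Value at end of year 2: C / r = $4.73 / 0.107 = $44.2056
Discount to today: PV = $44.2056 / (1 + 0.107)^2 = $44.2056 / 1.225449 = $36.07

$36.07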